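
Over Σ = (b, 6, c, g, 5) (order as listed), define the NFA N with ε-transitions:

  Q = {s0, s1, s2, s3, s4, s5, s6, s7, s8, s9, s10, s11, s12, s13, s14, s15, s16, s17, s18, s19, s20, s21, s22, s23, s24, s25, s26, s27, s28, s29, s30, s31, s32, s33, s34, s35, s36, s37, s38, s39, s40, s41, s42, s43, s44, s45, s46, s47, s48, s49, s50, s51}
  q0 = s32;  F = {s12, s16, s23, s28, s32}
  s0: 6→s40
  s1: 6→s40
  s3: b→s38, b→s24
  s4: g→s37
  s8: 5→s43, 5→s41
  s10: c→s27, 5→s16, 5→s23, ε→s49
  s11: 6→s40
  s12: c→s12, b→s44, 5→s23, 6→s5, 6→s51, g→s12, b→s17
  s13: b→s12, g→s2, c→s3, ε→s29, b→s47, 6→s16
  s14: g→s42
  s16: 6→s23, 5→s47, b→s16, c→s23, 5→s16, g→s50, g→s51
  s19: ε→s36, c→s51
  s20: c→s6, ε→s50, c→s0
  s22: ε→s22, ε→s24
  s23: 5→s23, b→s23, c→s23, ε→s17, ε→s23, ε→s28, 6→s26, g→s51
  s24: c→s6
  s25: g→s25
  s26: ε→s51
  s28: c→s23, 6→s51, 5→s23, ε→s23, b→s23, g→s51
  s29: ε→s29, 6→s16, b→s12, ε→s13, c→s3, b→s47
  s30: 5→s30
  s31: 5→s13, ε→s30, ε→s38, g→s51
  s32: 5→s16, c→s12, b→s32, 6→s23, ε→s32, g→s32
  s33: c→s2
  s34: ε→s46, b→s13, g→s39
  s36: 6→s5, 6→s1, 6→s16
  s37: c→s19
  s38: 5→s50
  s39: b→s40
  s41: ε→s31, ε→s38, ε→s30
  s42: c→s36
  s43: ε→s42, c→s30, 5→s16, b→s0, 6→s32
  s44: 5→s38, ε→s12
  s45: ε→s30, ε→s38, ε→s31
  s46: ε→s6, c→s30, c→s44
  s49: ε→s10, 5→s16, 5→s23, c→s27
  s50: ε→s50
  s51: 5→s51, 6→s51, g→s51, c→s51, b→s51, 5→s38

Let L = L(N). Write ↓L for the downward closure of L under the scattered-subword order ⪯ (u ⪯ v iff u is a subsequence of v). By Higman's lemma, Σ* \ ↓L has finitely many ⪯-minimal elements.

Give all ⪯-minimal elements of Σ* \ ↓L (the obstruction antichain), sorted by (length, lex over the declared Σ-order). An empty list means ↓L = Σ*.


|Q|=52, |F|=5, |δ|=112 (28 ε).
min D↑ (5 st, q0=0, F={4}): 0:b→0,6→1,c→2,g→0,5→3 1:b→1,6→4,c→1,g→4,5→1 2:b→2,6→4,c→2,g→2,5→1 3:b→3,6→1,c→1,g→4,5→3 4:b→4,6→4,c→4,g→4,5→4 (ε-aug+det+¬).
'66': run [13, 8, 4] end={s26,s38,s50,s51} — reject; 2/2 deletions ∈↓L.
'6g': N↓-sim [13, 8, 3] end={s38,s50,s51} ∉↓L; 2/2 single-dels accept.
'c6': |S_i|=[13, 10, 5] end={s26,s38,s5,s50,s51} rej; 2/2 deletions ∈↓L.
'5g': run [13, 9, 3] end={s38,s50,s51} — reject; 2/2 single-dels accept.
4 obstructions.

A = [66, 6g, c6, 5g].


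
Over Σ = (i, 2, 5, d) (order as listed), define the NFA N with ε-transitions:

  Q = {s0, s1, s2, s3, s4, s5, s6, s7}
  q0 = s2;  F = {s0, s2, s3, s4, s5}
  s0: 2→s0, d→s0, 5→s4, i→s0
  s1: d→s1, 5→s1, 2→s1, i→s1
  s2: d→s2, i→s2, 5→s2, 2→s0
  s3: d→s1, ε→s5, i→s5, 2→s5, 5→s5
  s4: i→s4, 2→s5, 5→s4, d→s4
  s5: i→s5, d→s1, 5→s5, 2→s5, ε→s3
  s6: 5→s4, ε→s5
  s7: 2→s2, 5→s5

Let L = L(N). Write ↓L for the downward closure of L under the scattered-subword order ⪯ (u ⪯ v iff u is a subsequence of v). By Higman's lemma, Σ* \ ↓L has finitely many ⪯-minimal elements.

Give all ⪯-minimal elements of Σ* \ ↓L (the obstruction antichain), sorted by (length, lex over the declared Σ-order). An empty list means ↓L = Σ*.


|Q|=8, |F|=5, |δ|=30 (3 ε).
min D↑ (5 st, q0=0, F={4}): 0:i→0,2→1,5→0,d→0 1:i→1,2→1,5→2,d→1 2:i→2,2→3,5→2,d→2 3:i→3,2→3,5→3,d→4 4:i→4,2→4,5→4,d→4.
'252d': N↓-sim [6, 5, 4, 3, 1] end={s1} rej; 4/4 del acc.
1 words, ⪯-incomp.

Antichain: [252d].


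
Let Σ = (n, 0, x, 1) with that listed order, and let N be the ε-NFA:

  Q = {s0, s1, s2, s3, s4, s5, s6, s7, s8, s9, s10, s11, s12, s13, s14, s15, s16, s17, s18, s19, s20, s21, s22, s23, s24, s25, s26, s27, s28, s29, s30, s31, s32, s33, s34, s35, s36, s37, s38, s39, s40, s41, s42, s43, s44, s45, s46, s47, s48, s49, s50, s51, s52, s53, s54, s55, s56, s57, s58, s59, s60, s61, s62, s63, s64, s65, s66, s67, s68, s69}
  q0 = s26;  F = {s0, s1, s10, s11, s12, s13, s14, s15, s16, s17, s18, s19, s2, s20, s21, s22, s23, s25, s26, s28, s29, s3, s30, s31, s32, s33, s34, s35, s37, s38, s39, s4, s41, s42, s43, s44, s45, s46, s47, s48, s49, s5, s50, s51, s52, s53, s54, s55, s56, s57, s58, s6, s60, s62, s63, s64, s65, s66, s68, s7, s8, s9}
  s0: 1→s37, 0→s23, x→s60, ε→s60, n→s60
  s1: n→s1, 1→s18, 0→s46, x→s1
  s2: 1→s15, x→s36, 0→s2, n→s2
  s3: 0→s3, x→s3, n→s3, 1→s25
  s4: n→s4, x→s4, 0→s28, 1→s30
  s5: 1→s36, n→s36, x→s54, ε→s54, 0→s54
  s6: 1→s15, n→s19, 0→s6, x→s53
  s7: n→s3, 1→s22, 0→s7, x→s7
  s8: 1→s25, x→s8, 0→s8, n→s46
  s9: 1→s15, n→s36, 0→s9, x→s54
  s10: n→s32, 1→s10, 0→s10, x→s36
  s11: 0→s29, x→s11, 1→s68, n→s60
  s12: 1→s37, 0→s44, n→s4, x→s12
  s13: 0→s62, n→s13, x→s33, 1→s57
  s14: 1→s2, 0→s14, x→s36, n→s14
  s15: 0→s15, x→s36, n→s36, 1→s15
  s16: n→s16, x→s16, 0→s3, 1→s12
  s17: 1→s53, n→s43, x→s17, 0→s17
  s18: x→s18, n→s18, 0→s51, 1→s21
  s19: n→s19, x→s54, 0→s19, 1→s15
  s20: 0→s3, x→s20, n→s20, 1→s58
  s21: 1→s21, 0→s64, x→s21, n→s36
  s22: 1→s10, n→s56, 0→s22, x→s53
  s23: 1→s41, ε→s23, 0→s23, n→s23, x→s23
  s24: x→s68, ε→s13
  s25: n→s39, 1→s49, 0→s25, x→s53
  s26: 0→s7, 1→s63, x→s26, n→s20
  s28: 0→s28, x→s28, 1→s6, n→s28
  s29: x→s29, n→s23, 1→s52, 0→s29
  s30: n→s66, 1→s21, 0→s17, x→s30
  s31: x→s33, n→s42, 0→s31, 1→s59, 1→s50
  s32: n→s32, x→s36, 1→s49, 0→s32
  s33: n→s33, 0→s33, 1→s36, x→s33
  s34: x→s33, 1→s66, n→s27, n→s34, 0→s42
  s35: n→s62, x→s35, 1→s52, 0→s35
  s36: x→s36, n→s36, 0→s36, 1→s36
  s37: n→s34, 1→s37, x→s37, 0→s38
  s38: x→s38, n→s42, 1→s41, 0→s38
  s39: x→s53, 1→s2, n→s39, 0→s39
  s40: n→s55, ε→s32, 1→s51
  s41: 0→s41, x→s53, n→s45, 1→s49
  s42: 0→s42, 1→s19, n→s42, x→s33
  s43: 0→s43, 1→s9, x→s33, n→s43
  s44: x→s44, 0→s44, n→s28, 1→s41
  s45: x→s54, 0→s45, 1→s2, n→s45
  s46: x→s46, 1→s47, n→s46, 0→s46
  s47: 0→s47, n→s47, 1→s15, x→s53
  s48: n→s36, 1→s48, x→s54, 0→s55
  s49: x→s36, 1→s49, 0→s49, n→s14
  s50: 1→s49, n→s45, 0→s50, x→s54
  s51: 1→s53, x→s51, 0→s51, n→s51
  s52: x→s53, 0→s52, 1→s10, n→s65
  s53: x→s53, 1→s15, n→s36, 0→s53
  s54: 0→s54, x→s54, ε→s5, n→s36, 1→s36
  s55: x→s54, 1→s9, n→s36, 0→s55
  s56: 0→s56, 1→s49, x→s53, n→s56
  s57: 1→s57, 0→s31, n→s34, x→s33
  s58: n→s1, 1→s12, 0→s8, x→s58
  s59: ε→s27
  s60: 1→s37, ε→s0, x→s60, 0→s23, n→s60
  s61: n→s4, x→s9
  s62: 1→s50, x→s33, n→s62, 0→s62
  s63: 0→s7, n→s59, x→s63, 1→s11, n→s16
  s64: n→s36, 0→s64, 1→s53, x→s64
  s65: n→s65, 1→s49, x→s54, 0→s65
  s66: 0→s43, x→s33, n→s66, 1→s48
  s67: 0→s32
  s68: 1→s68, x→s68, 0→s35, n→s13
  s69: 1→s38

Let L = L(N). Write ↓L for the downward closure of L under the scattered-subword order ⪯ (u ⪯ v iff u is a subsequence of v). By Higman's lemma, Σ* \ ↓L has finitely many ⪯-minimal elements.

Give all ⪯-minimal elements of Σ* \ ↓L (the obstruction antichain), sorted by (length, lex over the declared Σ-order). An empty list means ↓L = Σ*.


|Q|=70, |F|=62, |δ|=270 (8 ε).
min D↑ (61 st, q0=0, F={26}): 0:n→1,0→2,x→0,1→3 1:n→1,0→4,x→1,1→5 2:n→4,0→2,x→2,1→6 3:n→7,0→2,x→3,1→8 4:n→4,0→4,x→4,1→9 5:n→10,0→11,x→5,1→12 6:n→13,0→6,x→14,1→15 7:n→7,0→4,x→7,1→12 8:n→16,0→17,x→8,1→18 9:n→19,0→9,x→14,1→20 10:n→10,0→21,x→10,1→22 11:n→21,0→11,x→11,1→9 12:n→23,0→24,x→12,1→25 13:n→13,0→13,x→14,1→20 14:n→26,0→14,x→14,1→27 15:n→28,0→15,x→26,1→15 16:n→16,0→29,x→16,1→25 17:n→29,0→17,x→17,1→30 18:n→31,0→32,x→18,1→18 19:n→19,0→19,x→14,1→33 20:n→34,0→20,x→26,1→20 21:n→21,0→21,x→21,1→35 22:n→22,0→36,x→22,1→37 23:n→23,0→38,x→23,1→39 24:n→38,0→24,x→24,1→40 25:n→41,0→42,x→25,1→25 26:n→26,0→26,x→26,1→26 27:n→26,0→27,x→26,1→27 28:n→28,0→28,x→26,1→20 29:n→29,0→29,x→29,1→40 30:n→43,0→30,x→14,1→15 31:n→31,0→44,x→45,1→46 32:n→44,0→32,x→32,1→30 33:n→33,0→33,x→26,1→27 34:n→34,0→34,x→26,1→33 35:n→35,0→35,x→14,1→27 36:n→36,0→36,x→36,1→14 37:n→26,0→47,x→37,1→37 38:n→38,0→38,x→38,1→48 39:n→49,0→50,x→39,1→37 40:n→51,0→40,x→14,1→20 41:n→41,0→52,x→45,1→49 42:n→52,0→42,x→42,1→40 43:n→43,0→43,x→53,1→20 44:n→44,0→44,x→45,1→54 45:n→45,0→45,x→45,1→26 46:n→41,0→55,x→45,1→46 47:n→26,0→47,x→47,1→14 48:n→56,0→48,x→14,1→27 49:n→49,0→57,x→45,1→58 50:n→57,0→50,x→50,1→14 51:n→51,0→51,x→53,1→33 52:n→52,0→52,x→45,1→56 53:n→26,0→53,x→53,1→26 54:n→51,0→54,x→53,1→20 55:n→52,0→55,x→45,1→54 56:n→56,0→56,x→53,1→27 57:n→57,0→57,x→45,1→59 58:n→26,0→60,x→53,1→58 59:n→26,0→59,x→53,1→27 60:n→26,0→60,x→53,1→59.
'01xn': |S_i|=[65, 44, 25, 5, 1] end={s36} ∉↓L; 4/4 single-dels accept.
'011x': run [65, 44, 25, 7, 1] end={s36} ∉↓L; 4/4 del acc.
'n1n11n': run [65, 55, 44, 31, 21, 10, 1] end={s36} rej; 6/6 del acc.
'111nx1': N↓-sim [65, 63, 55, 39, 26, 4, 1] end={s36} — reject; 6/6 single-dels accept.
4 minimals (antichain).

A = [01xn, 011x, n1n11n, 111nx1].


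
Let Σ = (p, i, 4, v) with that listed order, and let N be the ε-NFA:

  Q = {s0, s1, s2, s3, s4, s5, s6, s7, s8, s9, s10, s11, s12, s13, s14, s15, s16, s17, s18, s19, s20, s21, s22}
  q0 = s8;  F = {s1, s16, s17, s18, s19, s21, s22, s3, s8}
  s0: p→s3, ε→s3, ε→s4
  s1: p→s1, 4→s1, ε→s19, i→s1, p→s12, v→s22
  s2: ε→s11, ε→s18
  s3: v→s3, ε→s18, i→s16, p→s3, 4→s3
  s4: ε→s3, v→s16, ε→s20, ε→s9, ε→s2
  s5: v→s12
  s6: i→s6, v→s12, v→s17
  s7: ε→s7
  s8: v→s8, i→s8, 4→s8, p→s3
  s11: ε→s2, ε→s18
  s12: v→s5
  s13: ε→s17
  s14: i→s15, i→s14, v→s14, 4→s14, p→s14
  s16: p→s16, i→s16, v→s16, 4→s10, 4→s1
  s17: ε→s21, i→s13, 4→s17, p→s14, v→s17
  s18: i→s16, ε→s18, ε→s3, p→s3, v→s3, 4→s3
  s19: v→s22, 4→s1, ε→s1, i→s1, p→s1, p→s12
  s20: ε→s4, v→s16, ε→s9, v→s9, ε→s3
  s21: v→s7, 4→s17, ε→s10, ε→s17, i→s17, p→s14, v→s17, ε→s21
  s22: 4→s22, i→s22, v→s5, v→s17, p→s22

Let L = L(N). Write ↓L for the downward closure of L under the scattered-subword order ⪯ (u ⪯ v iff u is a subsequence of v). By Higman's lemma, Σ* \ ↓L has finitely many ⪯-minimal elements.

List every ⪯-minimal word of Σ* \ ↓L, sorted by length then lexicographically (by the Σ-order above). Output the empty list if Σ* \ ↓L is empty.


|Q|=23, |F|=9, |δ|=79 (24 ε).
min D↑ (7 st, q0=0, F={6}): 0:p→1,i→0,4→0,v→0 1:p→1,i→2,4→1,v→1 2:p→2,i→2,4→3,v→2 3:p→3,i→3,4→3,v→4 4:p→4,i→4,4→4,v→5 5:p→6,i→5,4→5,v→5 6:p→6,i→6,4→6,v→6.
'pi4vvp': N↓-sim [16, 15, 13, 12, 10, 9, 2] end={s14,s15} rej; 6/6 deletions ∈↓L.
1 obstructions.

Antichain: [pi4vvp].


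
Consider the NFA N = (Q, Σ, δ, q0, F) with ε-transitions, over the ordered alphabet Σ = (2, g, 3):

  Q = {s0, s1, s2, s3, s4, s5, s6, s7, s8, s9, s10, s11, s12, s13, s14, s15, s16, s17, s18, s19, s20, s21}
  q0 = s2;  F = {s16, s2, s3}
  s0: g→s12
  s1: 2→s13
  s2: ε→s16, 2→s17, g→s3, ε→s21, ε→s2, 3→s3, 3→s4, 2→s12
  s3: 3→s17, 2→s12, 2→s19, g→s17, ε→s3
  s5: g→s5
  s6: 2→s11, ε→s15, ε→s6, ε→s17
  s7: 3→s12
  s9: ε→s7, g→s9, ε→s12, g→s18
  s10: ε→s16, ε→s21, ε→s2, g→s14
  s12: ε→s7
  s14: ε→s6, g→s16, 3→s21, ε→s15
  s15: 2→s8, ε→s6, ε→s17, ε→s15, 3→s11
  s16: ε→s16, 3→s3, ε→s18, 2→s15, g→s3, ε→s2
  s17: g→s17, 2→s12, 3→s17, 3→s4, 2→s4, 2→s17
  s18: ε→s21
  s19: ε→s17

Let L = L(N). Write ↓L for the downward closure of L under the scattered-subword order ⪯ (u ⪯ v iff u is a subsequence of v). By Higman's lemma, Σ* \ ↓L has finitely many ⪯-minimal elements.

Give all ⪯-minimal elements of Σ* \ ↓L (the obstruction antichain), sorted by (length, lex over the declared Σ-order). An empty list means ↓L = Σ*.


|Q|=22, |F|=3, |δ|=53 (23 ε).
min D↑ (3 st, q0=0, F={1}): 0:2→1,g→2,3→2 1:2→1,g→1,3→1 2:2→1,g→1,3→1.
'2': |S_i|=[14, 9] end={s11,s12,s15,s17,s19,s4,s6,s7,s8} — reject; 1/1 single-dels accept.
'gg': N↓-sim [14, 6, 4] end={s12,s17,s4,s7} rej; 2/2 del acc.
'g3': run [14, 6, 4] end={s12,s17,s4,s7} ∉↓L; 2/2 del acc.
'3g': run [14, 7, 4] end={s12,s17,s4,s7} — reject; 2/2 del acc.
'33': |S_i|=[14, 7, 4] end={s12,s17,s4,s7} rej; 2/2 deletions ∈↓L.
5 obstructions.

Antichain: [2, gg, g3, 3g, 33].


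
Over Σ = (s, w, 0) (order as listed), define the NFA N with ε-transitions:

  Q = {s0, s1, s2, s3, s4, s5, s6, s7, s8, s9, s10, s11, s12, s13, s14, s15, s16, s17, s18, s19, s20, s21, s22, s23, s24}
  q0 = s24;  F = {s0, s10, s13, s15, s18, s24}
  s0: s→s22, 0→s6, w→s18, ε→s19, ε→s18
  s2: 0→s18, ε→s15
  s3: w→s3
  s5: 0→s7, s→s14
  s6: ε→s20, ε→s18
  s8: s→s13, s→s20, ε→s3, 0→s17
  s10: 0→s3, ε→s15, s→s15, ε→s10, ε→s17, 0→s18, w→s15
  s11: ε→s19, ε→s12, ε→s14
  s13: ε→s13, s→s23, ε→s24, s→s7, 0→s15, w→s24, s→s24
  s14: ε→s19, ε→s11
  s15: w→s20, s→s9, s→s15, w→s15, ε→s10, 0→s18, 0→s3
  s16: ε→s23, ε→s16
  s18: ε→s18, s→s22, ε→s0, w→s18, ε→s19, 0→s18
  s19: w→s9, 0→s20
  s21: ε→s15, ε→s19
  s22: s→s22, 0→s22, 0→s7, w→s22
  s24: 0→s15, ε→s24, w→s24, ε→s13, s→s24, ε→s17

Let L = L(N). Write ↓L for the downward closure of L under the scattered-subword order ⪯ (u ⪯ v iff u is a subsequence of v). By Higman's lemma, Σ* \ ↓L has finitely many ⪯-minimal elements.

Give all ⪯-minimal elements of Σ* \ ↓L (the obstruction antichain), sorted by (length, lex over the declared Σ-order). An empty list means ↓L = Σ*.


|Q|=25, |F|=6, |δ|=64 (27 ε).
min D↑ (4 st, q0=0, F={3}): 0:s→0,w→0,0→1 1:s→1,w→1,0→2 2:s→3,w→2,0→2 3:s→3,w→3,0→3.
'00s': run [15, 12, 9, 2] end={s22,s7} — reject; 3/3 deletions ∈↓L.
1 minimals (antichain).

Antichain: [00s].


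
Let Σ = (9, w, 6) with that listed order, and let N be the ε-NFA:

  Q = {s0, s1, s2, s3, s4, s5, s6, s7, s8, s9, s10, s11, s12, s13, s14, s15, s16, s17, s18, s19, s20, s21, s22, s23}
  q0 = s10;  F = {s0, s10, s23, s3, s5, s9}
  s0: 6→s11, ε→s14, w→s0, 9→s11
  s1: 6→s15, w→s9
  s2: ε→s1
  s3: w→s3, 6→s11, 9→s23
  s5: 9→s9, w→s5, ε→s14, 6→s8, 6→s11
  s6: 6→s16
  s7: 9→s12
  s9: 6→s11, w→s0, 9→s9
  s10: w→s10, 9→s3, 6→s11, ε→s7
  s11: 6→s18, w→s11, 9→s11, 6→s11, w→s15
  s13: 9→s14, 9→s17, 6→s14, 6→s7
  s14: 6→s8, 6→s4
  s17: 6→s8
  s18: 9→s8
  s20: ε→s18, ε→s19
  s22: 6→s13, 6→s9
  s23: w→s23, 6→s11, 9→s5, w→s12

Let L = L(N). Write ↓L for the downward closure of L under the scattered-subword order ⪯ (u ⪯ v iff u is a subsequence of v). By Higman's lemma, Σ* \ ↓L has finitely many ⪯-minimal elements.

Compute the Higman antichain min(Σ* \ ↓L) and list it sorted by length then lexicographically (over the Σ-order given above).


|Q|=24, |F|=6, |δ|=45 (6 ε).
min D↑ (7 st, q0=0, F={2}): 0:9→1,w→0,6→2 1:9→3,w→1,6→2 2:9→2,w→2,6→2 3:9→4,w→3,6→2 4:9→5,w→4,6→2 5:9→5,w→6,6→2 6:9→2,w→6,6→2.
'6': N↓-sim [14, 5] end={s11,s15,s18,s4,s8} — reject; 1/1 deletions ∈↓L.
'9999w9': N↓-sim [14, 12, 11, 9, 8, 7, 4] end={s11,s15,s18,s8} — reject; 6/6 del acc.
2 words, ⪯-incomp.

Antichain: [6, 9999w9].


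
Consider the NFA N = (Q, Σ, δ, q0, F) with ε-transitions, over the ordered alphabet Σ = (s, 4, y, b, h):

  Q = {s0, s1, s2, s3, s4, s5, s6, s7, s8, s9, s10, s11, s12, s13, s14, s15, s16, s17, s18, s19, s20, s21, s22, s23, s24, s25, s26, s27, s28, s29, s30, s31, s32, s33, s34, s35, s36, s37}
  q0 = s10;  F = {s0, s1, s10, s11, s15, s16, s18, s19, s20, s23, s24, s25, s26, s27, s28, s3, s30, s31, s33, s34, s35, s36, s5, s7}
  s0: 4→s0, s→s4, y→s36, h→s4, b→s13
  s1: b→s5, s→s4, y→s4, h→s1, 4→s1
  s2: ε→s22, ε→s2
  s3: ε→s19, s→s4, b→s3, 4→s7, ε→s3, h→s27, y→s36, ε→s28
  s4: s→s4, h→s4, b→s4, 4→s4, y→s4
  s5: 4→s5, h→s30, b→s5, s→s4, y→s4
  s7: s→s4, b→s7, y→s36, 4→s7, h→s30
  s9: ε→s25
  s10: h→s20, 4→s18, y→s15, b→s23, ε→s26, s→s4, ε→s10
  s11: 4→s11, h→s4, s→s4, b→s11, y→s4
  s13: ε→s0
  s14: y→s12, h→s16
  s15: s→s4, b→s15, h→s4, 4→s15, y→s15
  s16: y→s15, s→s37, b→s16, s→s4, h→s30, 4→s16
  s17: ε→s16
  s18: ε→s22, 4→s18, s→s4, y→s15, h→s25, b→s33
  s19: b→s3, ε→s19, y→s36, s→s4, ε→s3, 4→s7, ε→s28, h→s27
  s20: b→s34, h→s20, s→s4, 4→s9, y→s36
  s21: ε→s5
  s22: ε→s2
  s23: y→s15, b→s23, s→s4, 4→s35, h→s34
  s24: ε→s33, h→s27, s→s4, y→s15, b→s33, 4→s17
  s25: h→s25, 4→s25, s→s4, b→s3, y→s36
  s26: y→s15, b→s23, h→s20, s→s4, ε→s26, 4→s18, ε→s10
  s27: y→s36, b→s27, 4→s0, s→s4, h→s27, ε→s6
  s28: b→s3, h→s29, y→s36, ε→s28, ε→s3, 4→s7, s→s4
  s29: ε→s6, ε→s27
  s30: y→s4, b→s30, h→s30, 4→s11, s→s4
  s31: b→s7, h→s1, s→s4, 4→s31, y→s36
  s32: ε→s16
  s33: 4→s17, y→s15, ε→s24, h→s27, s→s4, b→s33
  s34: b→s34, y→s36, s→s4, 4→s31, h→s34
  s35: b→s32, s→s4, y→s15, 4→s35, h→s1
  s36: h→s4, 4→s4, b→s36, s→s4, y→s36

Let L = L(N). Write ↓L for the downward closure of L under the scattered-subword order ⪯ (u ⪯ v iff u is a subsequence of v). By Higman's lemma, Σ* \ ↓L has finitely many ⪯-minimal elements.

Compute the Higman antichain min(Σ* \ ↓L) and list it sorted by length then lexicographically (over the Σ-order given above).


Antichain: [s, yh, hy4, b4hy, 4bh4h].

|Q|=38, |F|=24, |δ|=154 (26 ε).
min D↑ (21 st, q0=0, F={1}): 0:s→1,4→2,y→3,b→4,h→5 1:s→1,4→1,y→1,b→1,h→1 2:s→1,4→2,y→3,b→6,h→7 3:s→1,4→3,y→3,b→3,h→1 4:s→1,4→8,y→3,b→4,h→9 5:s→1,4→7,y→10,b→9,h→5 6:s→1,4→11,y→3,b→6,h→12 7:s→1,4→7,y→10,b→13,h→7 8:s→1,4→8,y→3,b→11,h→14 9:s→1,4→15,y→10,b→9,h→9 10:s→1,4→1,y→10,b→10,h→1 11:s→1,4→11,y→3,b→11,h→16 12:s→1,4→17,y→10,b→12,h→12 13:s→1,4→18,y→10,b→13,h→12 14:s→1,4→14,y→1,b→19,h→14 15:s→1,4→15,y→10,b→18,h→14 16:s→1,4→20,y→1,b→16,h→16 17:s→1,4→17,y→10,b→17,h→1 18:s→1,4→18,y→10,b→18,h→16 19:s→1,4→19,y→1,b→19,h→16 20:s→1,4→20,y→1,b→20,h→1.
's': N↓-sim [34, 2] end={s37,s4} — reject; 1/1 deletions ∈↓L.
'yh': N↓-sim [34, 3, 1] end={s4} rej; 2/2 deletions ∈↓L.
'hy4': N↓-sim [34, 20, 2, 1] end={s4} ∉↓L; 3/3 single-dels accept.
'b4hy': N↓-sim [34, 26, 16, 5, 1] end={s4} ∉↓L; 4/4 del acc.
'4bh4h': N↓-sim [34, 29, 21, 9, 5, 1] end={s4} ∉↓L; 5/5 deletions ∈↓L.
5 words, ⪯-incomp.


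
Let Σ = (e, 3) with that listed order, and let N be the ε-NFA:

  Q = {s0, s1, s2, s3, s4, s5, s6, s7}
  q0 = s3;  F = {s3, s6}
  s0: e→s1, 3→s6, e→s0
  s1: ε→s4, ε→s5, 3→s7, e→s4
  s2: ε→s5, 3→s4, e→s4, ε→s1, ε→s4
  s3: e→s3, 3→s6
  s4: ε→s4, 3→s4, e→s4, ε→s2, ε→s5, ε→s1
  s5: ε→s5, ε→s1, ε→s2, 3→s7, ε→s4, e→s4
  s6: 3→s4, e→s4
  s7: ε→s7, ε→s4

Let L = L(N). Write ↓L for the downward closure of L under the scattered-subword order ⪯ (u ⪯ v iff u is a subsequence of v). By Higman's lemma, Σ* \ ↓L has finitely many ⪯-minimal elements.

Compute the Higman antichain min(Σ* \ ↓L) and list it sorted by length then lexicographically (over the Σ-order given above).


|Q|=8, |F|=2, |δ|=30 (15 ε).
min D↑ (3 st, q0=0, F={2}): 0:e→0,3→1 1:e→2,3→2 2:e→2,3→2 (ε-aug+det+¬).
'3e': run [7, 6, 5] end={s1,s2,s4,s5,s7} — reject; 2/2 single-dels accept.
'33': |S_i|=[7, 6, 5] end={s1,s2,s4,s5,s7} rej; 2/2 deletions ∈↓L.
2 obstructions.

min(Σ*\↓L) = [3e, 33].


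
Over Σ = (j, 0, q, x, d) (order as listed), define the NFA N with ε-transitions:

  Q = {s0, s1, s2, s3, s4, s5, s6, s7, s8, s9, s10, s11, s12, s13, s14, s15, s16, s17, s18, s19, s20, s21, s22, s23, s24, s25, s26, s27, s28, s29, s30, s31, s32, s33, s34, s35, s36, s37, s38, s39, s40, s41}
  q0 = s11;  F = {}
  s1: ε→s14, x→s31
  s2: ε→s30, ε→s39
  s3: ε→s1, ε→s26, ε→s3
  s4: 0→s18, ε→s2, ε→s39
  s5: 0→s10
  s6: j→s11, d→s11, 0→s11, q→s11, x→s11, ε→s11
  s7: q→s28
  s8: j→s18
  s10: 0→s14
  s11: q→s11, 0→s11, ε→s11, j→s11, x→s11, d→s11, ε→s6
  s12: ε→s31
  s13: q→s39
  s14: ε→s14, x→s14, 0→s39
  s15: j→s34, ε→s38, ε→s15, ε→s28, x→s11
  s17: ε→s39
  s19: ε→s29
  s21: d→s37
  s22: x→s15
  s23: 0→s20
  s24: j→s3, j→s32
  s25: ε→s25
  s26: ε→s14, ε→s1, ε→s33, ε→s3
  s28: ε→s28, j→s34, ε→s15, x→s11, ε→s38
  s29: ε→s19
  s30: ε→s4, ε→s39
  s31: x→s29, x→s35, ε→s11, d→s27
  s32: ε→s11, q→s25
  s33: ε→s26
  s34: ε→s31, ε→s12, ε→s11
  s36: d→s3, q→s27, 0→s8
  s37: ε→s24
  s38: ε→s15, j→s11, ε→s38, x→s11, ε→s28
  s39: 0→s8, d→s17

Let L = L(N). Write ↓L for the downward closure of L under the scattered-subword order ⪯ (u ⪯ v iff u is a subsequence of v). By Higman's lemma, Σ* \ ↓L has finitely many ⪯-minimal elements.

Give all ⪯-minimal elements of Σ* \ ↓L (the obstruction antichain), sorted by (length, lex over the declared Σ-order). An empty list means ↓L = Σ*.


min(Σ*\↓L) = [ε].

|Q|=42, |F|=0, |δ|=78 (39 ε).
min D↑ (1 st, q0=0, F={0}): 0:j→0,0→0,q→0,x→0,d→0.
ε ∈ L(D↑) ⇒ ↓L = ∅.


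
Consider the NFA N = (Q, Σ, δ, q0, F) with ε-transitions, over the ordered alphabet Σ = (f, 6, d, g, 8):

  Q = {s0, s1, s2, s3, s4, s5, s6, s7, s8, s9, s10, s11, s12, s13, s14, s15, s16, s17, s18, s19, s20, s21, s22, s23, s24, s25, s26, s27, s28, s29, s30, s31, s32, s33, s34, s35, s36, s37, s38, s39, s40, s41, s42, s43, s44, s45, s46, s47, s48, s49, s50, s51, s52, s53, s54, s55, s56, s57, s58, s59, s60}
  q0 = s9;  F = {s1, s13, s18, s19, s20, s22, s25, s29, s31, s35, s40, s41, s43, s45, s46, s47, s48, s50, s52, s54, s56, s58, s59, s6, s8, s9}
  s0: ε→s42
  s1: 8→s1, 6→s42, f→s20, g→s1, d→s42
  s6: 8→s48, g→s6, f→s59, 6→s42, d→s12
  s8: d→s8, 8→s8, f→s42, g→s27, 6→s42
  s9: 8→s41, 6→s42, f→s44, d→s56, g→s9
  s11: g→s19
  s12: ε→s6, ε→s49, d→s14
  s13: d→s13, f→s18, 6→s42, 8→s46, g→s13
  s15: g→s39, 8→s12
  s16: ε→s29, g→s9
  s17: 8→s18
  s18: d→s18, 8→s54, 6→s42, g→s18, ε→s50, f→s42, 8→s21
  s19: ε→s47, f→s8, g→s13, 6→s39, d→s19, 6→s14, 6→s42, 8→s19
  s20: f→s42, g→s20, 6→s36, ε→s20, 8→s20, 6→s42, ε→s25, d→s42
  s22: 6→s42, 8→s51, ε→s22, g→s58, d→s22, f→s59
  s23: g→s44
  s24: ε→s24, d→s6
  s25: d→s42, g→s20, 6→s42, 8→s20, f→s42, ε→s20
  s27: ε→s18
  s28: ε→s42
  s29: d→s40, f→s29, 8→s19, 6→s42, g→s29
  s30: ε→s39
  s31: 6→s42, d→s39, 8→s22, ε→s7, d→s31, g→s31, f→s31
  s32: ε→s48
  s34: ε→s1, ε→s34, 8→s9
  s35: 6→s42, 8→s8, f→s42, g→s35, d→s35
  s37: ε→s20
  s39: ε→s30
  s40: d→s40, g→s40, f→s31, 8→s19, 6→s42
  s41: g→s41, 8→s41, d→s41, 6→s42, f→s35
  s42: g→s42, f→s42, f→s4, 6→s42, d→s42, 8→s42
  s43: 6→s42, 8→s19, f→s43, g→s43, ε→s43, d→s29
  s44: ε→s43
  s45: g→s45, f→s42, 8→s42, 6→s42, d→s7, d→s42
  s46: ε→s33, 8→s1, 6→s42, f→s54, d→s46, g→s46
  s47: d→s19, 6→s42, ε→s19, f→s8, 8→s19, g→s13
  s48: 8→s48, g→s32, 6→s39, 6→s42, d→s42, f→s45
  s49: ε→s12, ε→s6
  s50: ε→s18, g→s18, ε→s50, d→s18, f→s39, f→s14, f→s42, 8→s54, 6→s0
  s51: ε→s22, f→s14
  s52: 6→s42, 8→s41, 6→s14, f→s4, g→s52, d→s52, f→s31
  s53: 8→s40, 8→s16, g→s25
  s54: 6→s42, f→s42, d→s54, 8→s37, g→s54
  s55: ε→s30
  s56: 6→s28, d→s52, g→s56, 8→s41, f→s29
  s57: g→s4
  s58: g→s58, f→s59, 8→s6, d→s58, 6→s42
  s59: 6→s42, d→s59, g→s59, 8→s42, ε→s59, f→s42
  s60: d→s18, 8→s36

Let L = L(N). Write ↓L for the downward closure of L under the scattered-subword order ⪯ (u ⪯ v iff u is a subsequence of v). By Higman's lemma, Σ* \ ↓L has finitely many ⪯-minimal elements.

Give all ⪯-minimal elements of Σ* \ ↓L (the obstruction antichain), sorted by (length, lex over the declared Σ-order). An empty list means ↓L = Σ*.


min(Σ*\↓L) = [6, 8ff, f8g88d, ddf8f8].

|Q|=61, |F|=26, |δ|=194 (31 ε).
min D↑ (24 st, q0=0, F={2}): 0:f→1,6→2,d→3,g→0,8→4 1:f→1,6→2,d→5,g→1,8→6 2:f→2,6→2,d→2,g→2,8→2 3:f→5,6→2,d→7,g→3,8→4 4:f→8,6→2,d→4,g→4,8→4 5:f→5,6→2,d→9,g→5,8→6 6:f→10,6→2,d→6,g→11,8→6 7:f→12,6→2,d→7,g→7,8→4 8:f→2,6→2,d→8,g→8,8→10 9:f→12,6→2,d→9,g→9,8→6 10:f→2,6→2,d→10,g→13,8→10 11:f→13,6→2,d→11,g→11,8→14 12:f→12,6→2,d→12,g→12,8→15 13:f→2,6→2,d→13,g→13,8→16 14:f→16,6→2,d→14,g→14,8→17 15:f→18,6→2,d→15,g→19,8→15 16:f→2,6→2,d→16,g→16,8→20 17:f→20,6→2,d→2,g→17,8→17 18:f→2,6→2,d→18,g→18,8→2 19:f→18,6→2,d→19,g→19,8→21 20:f→2,6→2,d→2,g→20,8→20 21:f→18,6→2,d→21,g→21,8→22 22:f→23,6→2,d→2,g→22,8→22 23:f→2,6→2,d→2,g→23,8→2.
'6': |S_i|=[44, 8] end={s0,s14,s28,s30,s36,s39,s4,s42} rej; 1/1 deletions ∈↓L.
'8ff': |S_i|=[44, 35, 20, 5] end={s14,s30,s39,s4,s42} ∉↓L; 3/3 del acc.
'f8g88d': run [44, 39, 33, 28, 22, 13, 3] end={s4,s42,s7} — reject; 6/6 deletions ∈↓L.
'ddf8f8': N↓-sim [44, 41, 38, 29, 27, 8, 2] end={s4,s42} ∉↓L; 6/6 del acc.
4 words, ⪯-incomp.


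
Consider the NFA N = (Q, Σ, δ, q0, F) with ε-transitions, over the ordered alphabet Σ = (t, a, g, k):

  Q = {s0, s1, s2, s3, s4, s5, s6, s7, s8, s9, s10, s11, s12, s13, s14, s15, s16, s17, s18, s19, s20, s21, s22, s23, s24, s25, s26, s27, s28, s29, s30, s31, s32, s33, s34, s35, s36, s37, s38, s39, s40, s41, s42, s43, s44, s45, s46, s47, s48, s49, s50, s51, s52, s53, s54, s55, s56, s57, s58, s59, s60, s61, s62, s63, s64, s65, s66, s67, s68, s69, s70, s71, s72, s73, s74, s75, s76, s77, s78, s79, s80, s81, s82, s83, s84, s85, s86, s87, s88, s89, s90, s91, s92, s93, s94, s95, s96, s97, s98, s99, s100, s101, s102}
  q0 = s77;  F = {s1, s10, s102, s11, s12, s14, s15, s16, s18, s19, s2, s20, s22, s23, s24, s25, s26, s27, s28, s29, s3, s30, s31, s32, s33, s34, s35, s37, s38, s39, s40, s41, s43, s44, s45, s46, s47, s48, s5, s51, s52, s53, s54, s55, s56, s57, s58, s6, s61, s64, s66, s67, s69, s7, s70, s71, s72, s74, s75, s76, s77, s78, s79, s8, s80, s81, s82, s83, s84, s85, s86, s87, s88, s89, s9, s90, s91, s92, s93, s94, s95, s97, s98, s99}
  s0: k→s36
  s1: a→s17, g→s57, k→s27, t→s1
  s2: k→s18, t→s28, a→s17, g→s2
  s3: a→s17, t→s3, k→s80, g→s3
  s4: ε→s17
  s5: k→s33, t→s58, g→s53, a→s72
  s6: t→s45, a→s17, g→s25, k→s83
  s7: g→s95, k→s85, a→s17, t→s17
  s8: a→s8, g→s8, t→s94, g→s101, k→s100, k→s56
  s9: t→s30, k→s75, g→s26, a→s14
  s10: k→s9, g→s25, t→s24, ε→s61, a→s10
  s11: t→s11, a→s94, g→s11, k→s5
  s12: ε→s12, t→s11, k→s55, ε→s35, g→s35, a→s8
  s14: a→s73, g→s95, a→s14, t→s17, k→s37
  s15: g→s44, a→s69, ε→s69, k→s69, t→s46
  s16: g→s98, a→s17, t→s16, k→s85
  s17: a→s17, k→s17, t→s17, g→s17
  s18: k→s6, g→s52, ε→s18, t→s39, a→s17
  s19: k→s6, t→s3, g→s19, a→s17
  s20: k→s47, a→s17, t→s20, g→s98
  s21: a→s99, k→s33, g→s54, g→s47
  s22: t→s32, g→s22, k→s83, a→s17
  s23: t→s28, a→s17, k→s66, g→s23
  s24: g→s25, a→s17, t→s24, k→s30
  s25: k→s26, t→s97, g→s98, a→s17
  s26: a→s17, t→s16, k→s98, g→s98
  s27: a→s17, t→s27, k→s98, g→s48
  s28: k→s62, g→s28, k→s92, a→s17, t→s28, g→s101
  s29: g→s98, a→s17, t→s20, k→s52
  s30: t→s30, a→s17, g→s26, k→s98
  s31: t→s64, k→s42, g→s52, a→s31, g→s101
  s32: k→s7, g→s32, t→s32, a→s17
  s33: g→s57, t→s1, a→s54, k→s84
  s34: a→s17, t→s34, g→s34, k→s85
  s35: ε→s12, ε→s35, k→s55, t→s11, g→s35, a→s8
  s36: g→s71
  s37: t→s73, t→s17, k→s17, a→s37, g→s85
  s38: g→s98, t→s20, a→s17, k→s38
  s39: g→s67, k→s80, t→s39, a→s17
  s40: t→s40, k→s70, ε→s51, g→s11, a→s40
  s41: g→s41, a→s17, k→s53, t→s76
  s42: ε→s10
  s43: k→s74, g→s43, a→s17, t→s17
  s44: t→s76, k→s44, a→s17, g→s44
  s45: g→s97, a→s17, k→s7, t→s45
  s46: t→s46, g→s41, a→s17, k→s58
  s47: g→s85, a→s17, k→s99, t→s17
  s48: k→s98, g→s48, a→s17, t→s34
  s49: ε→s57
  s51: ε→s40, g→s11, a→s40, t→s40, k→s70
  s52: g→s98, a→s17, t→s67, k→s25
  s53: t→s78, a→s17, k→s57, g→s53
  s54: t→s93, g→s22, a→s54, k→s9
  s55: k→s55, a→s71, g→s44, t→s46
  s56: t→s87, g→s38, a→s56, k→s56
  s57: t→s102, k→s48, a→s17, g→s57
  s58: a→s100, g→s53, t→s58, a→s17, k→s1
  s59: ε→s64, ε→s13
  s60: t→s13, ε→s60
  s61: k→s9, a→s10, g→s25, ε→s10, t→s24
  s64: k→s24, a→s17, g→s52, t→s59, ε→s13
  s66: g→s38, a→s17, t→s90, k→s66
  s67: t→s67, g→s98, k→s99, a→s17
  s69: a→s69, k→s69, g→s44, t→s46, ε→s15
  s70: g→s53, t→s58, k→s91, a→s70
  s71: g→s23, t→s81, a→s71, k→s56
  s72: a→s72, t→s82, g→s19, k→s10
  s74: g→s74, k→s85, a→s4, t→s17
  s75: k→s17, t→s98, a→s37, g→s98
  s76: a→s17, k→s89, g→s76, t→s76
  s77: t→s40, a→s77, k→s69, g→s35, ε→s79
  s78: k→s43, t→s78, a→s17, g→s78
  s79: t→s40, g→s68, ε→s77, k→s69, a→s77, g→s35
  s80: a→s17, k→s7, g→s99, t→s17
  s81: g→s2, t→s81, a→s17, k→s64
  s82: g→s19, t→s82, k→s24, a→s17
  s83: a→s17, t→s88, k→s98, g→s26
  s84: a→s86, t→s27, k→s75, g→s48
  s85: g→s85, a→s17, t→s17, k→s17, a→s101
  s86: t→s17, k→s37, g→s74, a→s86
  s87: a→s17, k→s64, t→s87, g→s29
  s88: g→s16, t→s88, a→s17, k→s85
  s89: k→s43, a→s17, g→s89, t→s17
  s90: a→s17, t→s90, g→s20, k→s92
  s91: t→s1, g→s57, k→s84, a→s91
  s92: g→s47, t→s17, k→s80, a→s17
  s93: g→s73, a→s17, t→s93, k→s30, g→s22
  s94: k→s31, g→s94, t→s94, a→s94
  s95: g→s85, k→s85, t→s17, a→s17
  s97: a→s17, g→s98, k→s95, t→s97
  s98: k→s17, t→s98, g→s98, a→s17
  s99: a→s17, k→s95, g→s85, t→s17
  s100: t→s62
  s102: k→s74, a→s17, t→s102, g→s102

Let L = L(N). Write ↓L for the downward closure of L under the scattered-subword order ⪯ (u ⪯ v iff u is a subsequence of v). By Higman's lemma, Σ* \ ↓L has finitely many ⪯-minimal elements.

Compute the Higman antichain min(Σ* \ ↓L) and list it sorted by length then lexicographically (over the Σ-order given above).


|Q|=103, |F|=84, |δ|=379 (20 ε).
min D↑ (80 st, q0=0, F={17}): 0:t→1,a→0,g→2,k→3 1:t→1,a→1,g→4,k→5 2:t→4,a→6,g→2,k→7 3:t→8,a→3,g→9,k→3 4:t→4,a→10,g→4,k→11 5:t→12,a→5,g→13,k→14 6:t→10,a→6,g→6,k→15 7:t→8,a→16,g→9,k→7 8:t→8,a→17,g→18,k→12 9:t→19,a→17,g→9,k→9 10:t→10,a→10,g→10,k→20 11:t→12,a→21,g→13,k→22 12:t→12,a→17,g→13,k→23 13:t→24,a→17,g→13,k→25 14:t→23,a→14,g→25,k→26 15:t→27,a→15,g→28,k→15 16:t→29,a→16,g→30,k→15 17:t→17,a→17,g→17,k→17 18:t→19,a→17,g→18,k→13 19:t→19,a→17,g→19,k→31 20:t→32,a→20,g→33,k→34 21:t→35,a→21,g→36,k→34 22:t→23,a→37,g→25,k→26 23:t→23,a→17,g→25,k→38 24:t→24,a→17,g→24,k→39 25:t→40,a→17,g→25,k→41 26:t→38,a→42,g→41,k→43 27:t→27,a→17,g→44,k→32 28:t→45,a→17,g→46,k→28 29:t→29,a→17,g→47,k→32 30:t→48,a→17,g→30,k→49 31:t→17,a→17,g→31,k→39 32:t→32,a→17,g→33,k→50 33:t→51,a→17,g→46,k→52 34:t→50,a→34,g→52,k→53 35:t→35,a→17,g→36,k→50 36:t→54,a→17,g→36,k→55 37:t→56,a→37,g→57,k→53 38:t→38,a→17,g→41,k→46 39:t→17,a→17,g→39,k→58 40:t→40,a→17,g→40,k→58 41:t→59,a→17,g→41,k→46 42:t→17,a→42,g→58,k→60 43:t→46,a→60,g→46,k→17 44:t→45,a→17,g→46,k→33 45:t→45,a→17,g→46,k→61 46:t→46,a→17,g→46,k→17 47:t→48,a→17,g→47,k→62 48:t→48,a→17,g→48,k→63 49:t→64,a→17,g→28,k→49 50:t→50,a→17,g→52,k→65 51:t→51,a→17,g→46,k→66 52:t→67,a→17,g→46,k→68 53:t→65,a→69,g→68,k→43 54:t→54,a→17,g→54,k→70 55:t→71,a→17,g→52,k→72 56:t→56,a→17,g→57,k→65 57:t→73,a→17,g→57,k→72 58:t→17,a→17,g→58,k→74 59:t→59,a→17,g→59,k→74 60:t→17,a→60,g→74,k→17 61:t→17,a→17,g→74,k→66 62:t→75,a→17,g→33,k→55 63:t→17,a→17,g→61,k→70 64:t→64,a→17,g→45,k→63 65:t→65,a→17,g→68,k→46 66:t→17,a→17,g→74,k→76 67:t→67,a→17,g→46,k→76 68:t→77,a→17,g→46,k→46 69:t→17,a→69,g→76,k→60 70:t→17,a→17,g→66,k→78 71:t→71,a→17,g→67,k→78 72:t→79,a→17,g→68,k→46 73:t→73,a→17,g→73,k→78 74:t→17,a→17,g→74,k→17 75:t→75,a→17,g→51,k→70 76:t→17,a→17,g→74,k→74 77:t→77,a→17,g→46,k→74 78:t→17,a→17,g→76,k→74 79:t→79,a→17,g→77,k→74 [Hopcroft].
'kta': run [94, 84, 59, 5] end={s100,s101,s17,s4,s62} rej; 3/3 del acc.
'kga': N↓-sim [94, 84, 49, 3] end={s101,s17,s4} — reject; 3/3 del acc.
'kgtkt': |S_i|=[94, 84, 49, 30, 14, 1] end={s17} — reject; 5/5 single-dels accept.
'tkkkat': |S_i|=[94, 79, 65, 43, 23, 10, 2] end={s17,s73} ∉↓L; 6/6 del acc.
'tkkkkk': run [94, 79, 65, 43, 23, 7, 1] end={s17} rej; 6/6 single-dels accept.
'gakggk': |S_i|=[94, 86, 63, 45, 16, 4, 1] end={s17} rej; 6/6 single-dels accept.
6 minimals (antichain).

min(Σ*\↓L) = [kta, kga, kgtkt, tkkkat, tkkkkk, gakggk].


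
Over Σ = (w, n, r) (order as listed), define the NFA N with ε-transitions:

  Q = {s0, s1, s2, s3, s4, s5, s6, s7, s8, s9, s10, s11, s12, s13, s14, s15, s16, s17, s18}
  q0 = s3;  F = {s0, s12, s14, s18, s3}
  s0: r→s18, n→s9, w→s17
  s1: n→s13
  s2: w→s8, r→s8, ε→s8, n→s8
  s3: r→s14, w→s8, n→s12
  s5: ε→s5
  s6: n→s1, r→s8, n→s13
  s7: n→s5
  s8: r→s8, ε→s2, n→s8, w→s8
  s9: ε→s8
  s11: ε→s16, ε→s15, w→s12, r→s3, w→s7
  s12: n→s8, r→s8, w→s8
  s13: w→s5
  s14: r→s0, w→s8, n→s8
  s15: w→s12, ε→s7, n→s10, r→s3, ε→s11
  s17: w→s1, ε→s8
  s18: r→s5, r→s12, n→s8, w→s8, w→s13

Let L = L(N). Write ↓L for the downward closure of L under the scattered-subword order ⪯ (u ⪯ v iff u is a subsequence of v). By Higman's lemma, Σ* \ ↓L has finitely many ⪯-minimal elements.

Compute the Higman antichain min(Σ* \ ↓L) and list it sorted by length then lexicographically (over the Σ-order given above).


|Q|=19, |F|=5, |δ|=45 (9 ε).
min D↑ (6 st, q0=0, F={1}): 0:w→1,n→2,r→3 1:w→1,n→1,r→1 2:w→1,n→1,r→1 3:w→1,n→1,r→4 4:w→1,n→1,r→5 5:w→1,n→1,r→2.
'w': |S_i|=[12, 6] end={s1,s13,s17,s2,s5,s8} — reject; 1/1 single-dels accept.
'nn': |S_i|=[12, 6, 2] end={s2,s8} rej; 2/2 del acc.
'nr': run [12, 6, 2] end={s2,s8} — reject; 2/2 single-dels accept.
'rn': run [12, 11, 5] end={s13,s2,s5,s8,s9} ∉↓L; 2/2 single-dels accept.
'rrrrr': N↓-sim [12, 11, 10, 6, 4, 2] end={s2,s8} rej; 5/5 deletions ∈↓L.
5 words, ⪯-incomp.

A = [w, nn, nr, rn, rrrrr].


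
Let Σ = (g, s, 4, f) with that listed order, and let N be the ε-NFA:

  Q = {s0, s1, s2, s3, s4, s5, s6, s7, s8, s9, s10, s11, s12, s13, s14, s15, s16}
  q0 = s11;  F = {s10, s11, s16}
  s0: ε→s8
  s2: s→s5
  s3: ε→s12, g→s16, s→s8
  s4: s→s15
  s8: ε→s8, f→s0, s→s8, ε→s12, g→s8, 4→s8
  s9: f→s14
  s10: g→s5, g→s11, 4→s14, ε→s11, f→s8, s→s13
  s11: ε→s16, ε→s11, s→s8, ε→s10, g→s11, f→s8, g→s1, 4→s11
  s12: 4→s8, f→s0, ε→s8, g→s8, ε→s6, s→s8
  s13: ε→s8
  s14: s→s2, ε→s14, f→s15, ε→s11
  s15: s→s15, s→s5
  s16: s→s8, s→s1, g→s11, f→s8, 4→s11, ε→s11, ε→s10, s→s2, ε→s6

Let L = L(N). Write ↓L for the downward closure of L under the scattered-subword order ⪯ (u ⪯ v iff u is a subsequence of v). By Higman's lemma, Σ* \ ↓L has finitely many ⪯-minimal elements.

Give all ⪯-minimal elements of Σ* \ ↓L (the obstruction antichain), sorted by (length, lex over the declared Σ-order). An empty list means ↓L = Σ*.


|Q|=17, |F|=3, |δ|=49 (16 ε).
min D↑ (2 st, q0=0, F={1}): 0:g→0,s→1,4→0,f→1 1:g→1,s→1,4→1,f→1 [Hopcroft].
's': run [13, 9] end={s0,s1,s12,s13,s15,s2,s5,s6,s8} ∉↓L; 1/1 deletions ∈↓L.
'f': |S_i|=[13, 6] end={s0,s12,s15,s5,s6,s8} — reject; 1/1 deletions ∈↓L.
2 words, ⪯-incomp.

min(Σ*\↓L) = [s, f].


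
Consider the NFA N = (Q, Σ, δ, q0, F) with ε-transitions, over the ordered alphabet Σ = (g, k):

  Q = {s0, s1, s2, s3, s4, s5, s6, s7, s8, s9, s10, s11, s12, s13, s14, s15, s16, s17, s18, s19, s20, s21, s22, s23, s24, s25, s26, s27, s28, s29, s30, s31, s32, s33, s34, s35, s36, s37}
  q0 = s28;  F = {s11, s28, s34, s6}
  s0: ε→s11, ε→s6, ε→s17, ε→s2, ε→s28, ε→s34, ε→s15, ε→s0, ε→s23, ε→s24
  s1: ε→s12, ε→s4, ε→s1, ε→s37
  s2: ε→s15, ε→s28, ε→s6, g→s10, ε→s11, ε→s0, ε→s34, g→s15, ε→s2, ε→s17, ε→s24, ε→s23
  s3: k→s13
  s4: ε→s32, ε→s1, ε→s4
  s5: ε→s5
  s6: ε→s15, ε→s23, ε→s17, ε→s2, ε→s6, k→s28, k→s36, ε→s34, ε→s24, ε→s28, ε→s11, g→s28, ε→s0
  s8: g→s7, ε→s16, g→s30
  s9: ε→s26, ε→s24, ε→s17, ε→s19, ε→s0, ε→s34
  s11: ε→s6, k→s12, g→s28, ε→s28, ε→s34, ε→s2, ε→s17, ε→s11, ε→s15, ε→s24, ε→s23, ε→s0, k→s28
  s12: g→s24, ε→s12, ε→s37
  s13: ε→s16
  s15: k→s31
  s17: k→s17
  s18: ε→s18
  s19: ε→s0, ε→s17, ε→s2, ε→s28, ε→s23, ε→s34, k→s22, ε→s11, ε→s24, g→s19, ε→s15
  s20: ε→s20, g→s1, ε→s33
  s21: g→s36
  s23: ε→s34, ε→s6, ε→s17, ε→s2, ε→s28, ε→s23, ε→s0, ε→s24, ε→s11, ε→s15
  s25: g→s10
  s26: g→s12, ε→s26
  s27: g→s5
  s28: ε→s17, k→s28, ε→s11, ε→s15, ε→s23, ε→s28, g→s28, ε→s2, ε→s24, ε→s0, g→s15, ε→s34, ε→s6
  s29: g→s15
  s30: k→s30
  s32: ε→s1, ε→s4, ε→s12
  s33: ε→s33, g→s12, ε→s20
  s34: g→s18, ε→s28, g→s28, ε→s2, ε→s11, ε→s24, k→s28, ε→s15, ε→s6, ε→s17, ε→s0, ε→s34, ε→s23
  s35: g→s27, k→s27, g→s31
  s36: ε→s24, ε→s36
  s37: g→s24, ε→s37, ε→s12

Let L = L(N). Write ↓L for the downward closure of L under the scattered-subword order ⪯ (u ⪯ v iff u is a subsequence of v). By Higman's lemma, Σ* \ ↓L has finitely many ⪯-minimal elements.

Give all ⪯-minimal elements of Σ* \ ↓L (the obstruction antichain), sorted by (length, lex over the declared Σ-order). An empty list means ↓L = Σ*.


|Q|=38, |F|=4, |δ|=144 (110 ε).
min D↑ (1 st, q0=0, F={}): 0:g→0,k→0.
L(D↑) = ∅ ⇒ ↓L = Σ*.

Antichain: [].
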